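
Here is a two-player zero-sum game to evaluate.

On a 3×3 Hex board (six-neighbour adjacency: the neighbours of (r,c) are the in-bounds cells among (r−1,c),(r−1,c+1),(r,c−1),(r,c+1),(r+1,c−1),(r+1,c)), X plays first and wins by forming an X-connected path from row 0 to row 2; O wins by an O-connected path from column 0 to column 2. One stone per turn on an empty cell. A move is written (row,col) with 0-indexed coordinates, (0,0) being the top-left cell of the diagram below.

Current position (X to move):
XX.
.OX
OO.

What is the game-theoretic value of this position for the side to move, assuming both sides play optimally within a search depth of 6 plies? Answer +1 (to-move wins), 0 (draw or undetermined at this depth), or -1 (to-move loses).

value(XX./.OX/OO., X) = -1

p1 X@[XX./.OX/OO.]: (0,2)[XXX/.OX/OO.]-1* (1,0)[XX./XOX/OO.]-1 (2,2)[XX./.OX/OOX]-1
p2 O@[XXX/.OX/OO.]: (1,0)[XXX/OOX/OO.]-1 (2,2)[XXX/.OX/OOO]+1*
p3 X@[XXX/.OX/OOO] terminal -1; root [XX./.OX/OO.] d6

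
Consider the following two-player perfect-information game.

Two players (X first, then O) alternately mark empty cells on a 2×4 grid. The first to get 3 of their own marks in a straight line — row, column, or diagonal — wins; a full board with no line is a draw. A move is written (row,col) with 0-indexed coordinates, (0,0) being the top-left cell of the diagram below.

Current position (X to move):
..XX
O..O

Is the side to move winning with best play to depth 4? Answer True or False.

X winning at [..XX/O..O]: True

[..XX/O..O] X move#1: (0,0):+0/X.XX/O..O, (0,1):+1/.XXX/O..O*, (1,1):+0/..XX/OX.O, (1,2):+0/..XX/O.XO
[.XXX/O..O] end (terminal -1, O#2); searched ..XX/O..O to 4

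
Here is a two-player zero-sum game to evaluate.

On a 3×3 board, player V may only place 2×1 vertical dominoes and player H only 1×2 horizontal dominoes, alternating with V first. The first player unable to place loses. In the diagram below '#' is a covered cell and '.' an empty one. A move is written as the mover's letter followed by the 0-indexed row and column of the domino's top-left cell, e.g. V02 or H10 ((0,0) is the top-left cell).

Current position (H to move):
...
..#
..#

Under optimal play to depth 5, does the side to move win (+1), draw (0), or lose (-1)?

value(.../..#/..#, H) = +1

[.../..#/..#] H move#1: H00:-1/##./..#/..#, H01:-1/.##/..#/..#, H10:+1/.../###/..#*, H20:-1/.../..#/###
[.../###/..#] end (terminal -1, V#2); searched .../..#/..# to 5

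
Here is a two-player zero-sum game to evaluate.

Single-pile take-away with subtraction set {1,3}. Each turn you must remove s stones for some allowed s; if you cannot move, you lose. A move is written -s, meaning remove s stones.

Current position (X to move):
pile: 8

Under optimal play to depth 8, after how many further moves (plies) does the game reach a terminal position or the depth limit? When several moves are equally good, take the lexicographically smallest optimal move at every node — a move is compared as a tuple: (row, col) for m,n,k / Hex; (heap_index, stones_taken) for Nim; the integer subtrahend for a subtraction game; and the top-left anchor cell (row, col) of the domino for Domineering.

p1 X@[8]: -1[7]-1* -3[5]-1
p2 O@[7]: -1[6]+1* -3[4]+1
p3 X@[6]: -1[5]-1* -3[3]-1
p4 O@[5]: -1[4]+1* -3[2]+1
p5 X@[4]: -1[3]-1* -3[1]-1
p6 O@[3]: -1[2]+1* -3[0]+1
p7 X@[2]: -1[1]-1*
p8 O@[1]: -1[0]+1*
p9 X@[0] terminal -1; root [8] d8

PV length from [8]: 8 plies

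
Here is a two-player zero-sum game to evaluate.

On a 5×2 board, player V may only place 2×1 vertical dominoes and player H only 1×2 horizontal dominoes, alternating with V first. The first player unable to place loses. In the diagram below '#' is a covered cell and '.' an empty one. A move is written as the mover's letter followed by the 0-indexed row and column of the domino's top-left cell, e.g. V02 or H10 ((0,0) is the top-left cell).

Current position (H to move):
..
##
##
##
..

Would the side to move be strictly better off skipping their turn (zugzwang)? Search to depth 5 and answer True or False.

zugzwang(../##/##/##/.., H) = False

p1 H@[../##/##/##/..]: H00[##/##/##/##/..]+1* H40[../##/##/##/##]+1
p2 V@[##/##/##/##/..] terminal -1; root [../##/##/##/..] d5
pass branch (V moves first from the same position):
  | p1 V@[../##/##/##/..] terminal -1; root [../##/##/##/..] d5
H moving scores +1; H passing scores +1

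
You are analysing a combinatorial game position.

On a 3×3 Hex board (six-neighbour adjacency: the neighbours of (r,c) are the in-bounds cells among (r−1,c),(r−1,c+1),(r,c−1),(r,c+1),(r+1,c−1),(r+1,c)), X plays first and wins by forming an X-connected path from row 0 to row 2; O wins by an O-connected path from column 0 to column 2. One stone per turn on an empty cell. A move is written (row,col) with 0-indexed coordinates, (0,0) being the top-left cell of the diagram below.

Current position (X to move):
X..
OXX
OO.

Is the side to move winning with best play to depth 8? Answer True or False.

[X../OXX/OO.] X move#1: (0,1):-1/XX./OXX/OO., (0,2):-1/X.X/OXX/OO., (2,2):+1/X../OXX/OOX*
[X../OXX/OOX] O move#2: (0,1):-1/XO./OXX/OOX*, (0,2):-1/X.O/OXX/OOX
[XO./OXX/OOX] X move#3: (0,2):+1/XOX/OXX/OOX*
[XOX/OXX/OOX] end (terminal -1, O#4); searched X../OXX/OO. to 8

X winning at [X../OXX/OO.]: True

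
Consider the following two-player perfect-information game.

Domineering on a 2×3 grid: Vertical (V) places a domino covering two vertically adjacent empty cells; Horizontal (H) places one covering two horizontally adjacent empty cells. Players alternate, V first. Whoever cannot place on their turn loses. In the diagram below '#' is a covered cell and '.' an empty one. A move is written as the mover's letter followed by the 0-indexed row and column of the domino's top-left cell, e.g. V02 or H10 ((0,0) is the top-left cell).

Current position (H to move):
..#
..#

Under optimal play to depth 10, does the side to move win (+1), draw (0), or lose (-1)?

value(..#/..#, H) = +1

[..#/..#] H move#1: H00:+1/###/..#*, H10:+1/..#/###
[###/..#] end (terminal -1, V#2); searched ..#/..# to 10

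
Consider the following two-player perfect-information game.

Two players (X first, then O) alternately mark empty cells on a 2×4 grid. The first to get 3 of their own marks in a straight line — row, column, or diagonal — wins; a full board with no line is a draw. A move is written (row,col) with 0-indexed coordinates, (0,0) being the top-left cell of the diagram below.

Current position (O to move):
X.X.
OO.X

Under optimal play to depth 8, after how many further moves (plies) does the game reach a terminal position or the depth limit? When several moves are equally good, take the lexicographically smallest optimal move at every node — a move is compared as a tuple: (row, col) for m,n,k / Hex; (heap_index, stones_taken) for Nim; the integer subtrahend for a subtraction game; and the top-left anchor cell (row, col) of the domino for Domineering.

[X.X./OO.X] O move#1: (0,1):+0/XOX./OO.X, (0,3):-1/X.XO/OO.X, (1,2):+1/X.X./OOOX*
[X.X./OOOX] end (terminal -1, X#2); searched X.X./OO.X to 8

PV length from [X.X./OO.X]: 1 ply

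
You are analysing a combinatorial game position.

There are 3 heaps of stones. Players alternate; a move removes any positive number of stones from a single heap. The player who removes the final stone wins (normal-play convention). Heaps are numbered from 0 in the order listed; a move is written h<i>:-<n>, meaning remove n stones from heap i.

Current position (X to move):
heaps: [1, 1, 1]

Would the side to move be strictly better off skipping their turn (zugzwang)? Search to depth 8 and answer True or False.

zugzwang((1,1,1), X) = False

p1 X@[(1,1,1)]: h0:-1[(0,1,1)]+1* h1:-1[(1,0,1)]+1 h2:-1[(1,1,0)]+1
p2 O@[(0,1,1)]: h1:-1[(0,0,1)]-1* h2:-1[(0,1,0)]-1
p3 X@[(0,0,1)]: h2:-1[(0,0,0)]+1*
p4 O@[(0,0,0)] terminal -1; root [(1,1,1)] d8
suppose X passes — search the same position with O to move:
pass> p1 O@[(1,1,1)]: h0:-1[(0,1,1)]+1* h1:-1[(1,0,1)]+1 h2:-1[(1,1,0)]+1
pass> p2 X@[(0,1,1)]: h1:-1[(0,0,1)]-1* h2:-1[(0,1,0)]-1
pass> p3 O@[(0,0,1)]: h2:-1[(0,0,0)]+1*
pass> p4 X@[(0,0,0)] terminal -1; root [(1,1,1)] d8
for X: play +1, pass -1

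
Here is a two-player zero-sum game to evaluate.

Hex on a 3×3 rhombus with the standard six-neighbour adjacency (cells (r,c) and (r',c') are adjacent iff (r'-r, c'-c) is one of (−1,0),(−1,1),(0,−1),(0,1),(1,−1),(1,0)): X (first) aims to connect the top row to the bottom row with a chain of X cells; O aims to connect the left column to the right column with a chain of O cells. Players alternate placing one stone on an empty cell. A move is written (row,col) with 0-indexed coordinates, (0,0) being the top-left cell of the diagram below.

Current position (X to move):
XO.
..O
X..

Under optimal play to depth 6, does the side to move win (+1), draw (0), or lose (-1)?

[XO./..O/X..] X move#1: (0,2):+1/XOX/..O/X..*, (1,0):+1/XO./X.O/X.., (1,1):+1/XO./.XO/X.., (2,1):-1/XO./..O/XX., (2,2):-1/XO./..O/X.X
[XOX/..O/X..] O move#2: (1,0):-1/XOX/O.O/X..*, (1,1):-1/XOX/.OO/X.., (2,1):-1/XOX/..O/XO., (2,2):-1/XOX/..O/X.O
[XOX/O.O/X..] X move#3: (1,1):+1/XOX/OXO/X..*, (2,1):-1/XOX/O.O/XX., (2,2):-1/XOX/O.O/X.X
[XOX/OXO/X..] end (terminal -1, O#4); searched XO./..O/X.. to 6

value(XO./..O/X.., X) = +1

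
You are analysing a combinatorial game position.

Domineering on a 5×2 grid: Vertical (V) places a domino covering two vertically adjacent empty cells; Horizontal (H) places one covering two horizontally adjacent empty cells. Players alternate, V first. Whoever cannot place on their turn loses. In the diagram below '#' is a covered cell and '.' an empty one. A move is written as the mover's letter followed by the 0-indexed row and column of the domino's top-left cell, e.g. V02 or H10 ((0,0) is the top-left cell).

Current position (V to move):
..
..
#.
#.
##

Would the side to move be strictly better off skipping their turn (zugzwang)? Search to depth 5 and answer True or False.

ply 1, V at ../../#./#./## | V00=+1→#./#./#./#./##*; V01=+1→.#/.#/#./#./##; V11=-1→../.#/##/#./##; V21=-1→../../##/##/##
ply 2: #./#./#./#./## is terminal -1 (H); from ../../#./#./## depth 5
if V skipped the turn, H would face:
~ ply 1, H at ../../#./#./## | H00=-1→##/../#./#./##; H10=+1→../##/#./#./##*
~ ply 2, V at ../##/#./#./## | V21=-1→../##/##/##/##*
~ ply 3, H at ../##/##/##/## | H00=+1→##/##/##/##/##*
~ ply 4: ##/##/##/##/## is terminal -1 (V); from ../../#./#./## depth 5
compare (V): move=+1 vs pass=-1

zugzwang(../../#./#./##, V) = False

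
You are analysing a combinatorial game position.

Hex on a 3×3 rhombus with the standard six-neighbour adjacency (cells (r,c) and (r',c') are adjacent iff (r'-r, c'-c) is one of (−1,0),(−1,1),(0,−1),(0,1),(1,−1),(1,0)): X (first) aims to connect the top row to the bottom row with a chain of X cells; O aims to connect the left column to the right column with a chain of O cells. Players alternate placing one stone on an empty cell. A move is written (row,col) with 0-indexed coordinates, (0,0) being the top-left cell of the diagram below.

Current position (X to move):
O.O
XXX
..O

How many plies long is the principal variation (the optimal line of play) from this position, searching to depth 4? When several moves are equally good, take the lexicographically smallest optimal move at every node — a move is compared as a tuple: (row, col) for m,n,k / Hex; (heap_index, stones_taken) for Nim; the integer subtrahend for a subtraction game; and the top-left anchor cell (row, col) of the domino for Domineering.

PV length from [O.O/XXX/..O]: 3 plies

p1 X@[O.O/XXX/..O]: (0,1)[OXO/XXX/..O]+1* (2,0)[O.O/XXX/X.O]-1 (2,1)[O.O/XXX/.XO]-1
p2 O@[OXO/XXX/..O]: (2,0)[OXO/XXX/O.O]-1* (2,1)[OXO/XXX/.OO]-1
p3 X@[OXO/XXX/O.O]: (2,1)[OXO/XXX/OXO]+1*
p4 O@[OXO/XXX/OXO] terminal -1; root [O.O/XXX/..O] d4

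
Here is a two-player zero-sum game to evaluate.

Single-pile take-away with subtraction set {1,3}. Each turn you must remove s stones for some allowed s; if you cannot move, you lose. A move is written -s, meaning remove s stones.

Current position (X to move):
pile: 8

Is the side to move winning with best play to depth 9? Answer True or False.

ply 1, X at 8 | -1=-1→7*; -3=-1→5
ply 2, O at 7 | -1=+1→6*; -3=+1→4
ply 3, X at 6 | -1=-1→5*; -3=-1→3
ply 4, O at 5 | -1=+1→4*; -3=+1→2
ply 5, X at 4 | -1=-1→3*; -3=-1→1
ply 6, O at 3 | -1=+1→2*; -3=+1→0
ply 7, X at 2 | -1=-1→1*
ply 8, O at 1 | -1=+1→0*
ply 9: 0 is terminal -1 (X); from 8 depth 9

X winning at [8]: False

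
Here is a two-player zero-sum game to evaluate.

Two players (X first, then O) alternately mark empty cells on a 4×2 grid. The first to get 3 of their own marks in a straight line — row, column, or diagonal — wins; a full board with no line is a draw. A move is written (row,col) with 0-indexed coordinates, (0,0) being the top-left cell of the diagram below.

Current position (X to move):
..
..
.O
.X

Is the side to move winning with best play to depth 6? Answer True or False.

ply 1, X at ../../.O/.X | (0,0)=+0→X./../.O/.X*; (0,1)=+0→.X/../.O/.X; (1,0)=+0→../X./.O/.X; (1,1)=+0→../.X/.O/.X; (2,0)=+0→../../XO/.X; (3,0)=+0→../../.O/XX
ply 2, O at X./../.O/.X | (0,1)=+0→XO/../.O/.X*; (1,0)=+0→X./O./.O/.X; (1,1)=+0→X./.O/.O/.X; (2,0)=+0→X./../OO/.X; (3,0)=+0→X./../.O/OX
ply 3, X at XO/../.O/.X | (1,0)=-1→XO/X./.O/.X; (1,1)=+0→XO/.X/.O/.X*; (2,0)=-1→XO/../XO/.X; (3,0)=-1→XO/../.O/XX
ply 4, O at XO/.X/.O/.X | (1,0)=+0→XO/OX/.O/.X*; (2,0)=+0→XO/.X/OO/.X; (3,0)=+0→XO/.X/.O/OX
ply 5, X at XO/OX/.O/.X | (2,0)=+0→XO/OX/XO/.X*; (3,0)=+0→XO/OX/.O/XX
ply 6, O at XO/OX/XO/.X | (3,0)=+0→XO/OX/XO/OX*
ply 7: XO/OX/XO/OX is terminal +0 (X); from ../../.O/.X depth 6

X winning at [../../.O/.X]: False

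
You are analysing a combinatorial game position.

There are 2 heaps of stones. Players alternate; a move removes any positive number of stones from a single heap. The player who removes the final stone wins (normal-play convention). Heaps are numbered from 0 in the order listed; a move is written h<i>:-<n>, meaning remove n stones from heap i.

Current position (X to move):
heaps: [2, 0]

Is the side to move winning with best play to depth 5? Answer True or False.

ply 1, X at (2,0) | h0:-1=-1→(1,0); h0:-2=+1→(0,0)*
ply 2: (0,0) is terminal -1 (O); from (2,0) depth 5

X winning at [(2,0)]: True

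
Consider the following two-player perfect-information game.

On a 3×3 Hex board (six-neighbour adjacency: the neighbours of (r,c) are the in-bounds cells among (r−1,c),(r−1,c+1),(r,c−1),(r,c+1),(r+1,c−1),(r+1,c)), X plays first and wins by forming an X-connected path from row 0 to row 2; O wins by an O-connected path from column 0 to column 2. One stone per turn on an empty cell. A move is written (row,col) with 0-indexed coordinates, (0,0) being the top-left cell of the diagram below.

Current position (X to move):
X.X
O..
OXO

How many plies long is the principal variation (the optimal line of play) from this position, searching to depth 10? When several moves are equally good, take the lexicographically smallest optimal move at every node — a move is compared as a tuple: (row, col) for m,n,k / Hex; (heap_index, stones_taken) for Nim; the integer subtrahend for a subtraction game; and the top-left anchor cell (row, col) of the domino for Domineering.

ply 1, X at X.X/O../OXO | (0,1)=+1→XXX/O../OXO*; (1,1)=+1→X.X/OX./OXO; (1,2)=+1→X.X/O.X/OXO
ply 2, O at XXX/O../OXO | (1,1)=-1→XXX/OO./OXO*; (1,2)=-1→XXX/O.O/OXO
ply 3, X at XXX/OO./OXO | (1,2)=+1→XXX/OOX/OXO*
ply 4: XXX/OOX/OXO is terminal -1 (O); from X.X/O../OXO depth 10

PV length from [X.X/O../OXO]: 3 plies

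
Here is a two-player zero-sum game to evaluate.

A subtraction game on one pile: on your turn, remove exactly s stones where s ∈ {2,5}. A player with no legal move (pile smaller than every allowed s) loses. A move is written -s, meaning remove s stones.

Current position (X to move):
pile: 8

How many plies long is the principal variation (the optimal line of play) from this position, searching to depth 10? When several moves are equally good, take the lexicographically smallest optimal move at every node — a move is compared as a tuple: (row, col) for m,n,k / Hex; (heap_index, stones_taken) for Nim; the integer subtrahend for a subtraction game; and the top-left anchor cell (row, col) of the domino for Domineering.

ply 1, X at 8 | -2=-1→6*; -5=-1→3
ply 2, O at 6 | -2=+1→4*; -5=+1→1
ply 3, X at 4 | -2=-1→2*
ply 4, O at 2 | -2=+1→0*
ply 5: 0 is terminal -1 (X); from 8 depth 10

PV length from [8]: 4 plies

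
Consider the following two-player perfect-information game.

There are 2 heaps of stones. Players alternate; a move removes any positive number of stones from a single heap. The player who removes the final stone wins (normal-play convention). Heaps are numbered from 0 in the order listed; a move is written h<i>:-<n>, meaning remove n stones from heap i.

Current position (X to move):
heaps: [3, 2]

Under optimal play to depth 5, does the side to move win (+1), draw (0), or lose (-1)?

[(3,2)] X move#1: h0:-1:+1/(2,2)*, h0:-2:-1/(1,2), h0:-3:-1/(0,2), h1:-1:-1/(3,1), h1:-2:-1/(3,0)
[(2,2)] O move#2: h0:-1:-1/(1,2)*, h0:-2:-1/(0,2), h1:-1:-1/(2,1), h1:-2:-1/(2,0)
[(1,2)] X move#3: h0:-1:-1/(0,2), h1:-1:+1/(1,1)*, h1:-2:-1/(1,0)
[(1,1)] O move#4: h0:-1:-1/(0,1)*, h1:-1:-1/(1,0)
[(0,1)] X move#5: h1:-1:+1/(0,0)*
[(0,0)] end (terminal -1, O#6); searched (3,2) to 5

value((3,2), X) = +1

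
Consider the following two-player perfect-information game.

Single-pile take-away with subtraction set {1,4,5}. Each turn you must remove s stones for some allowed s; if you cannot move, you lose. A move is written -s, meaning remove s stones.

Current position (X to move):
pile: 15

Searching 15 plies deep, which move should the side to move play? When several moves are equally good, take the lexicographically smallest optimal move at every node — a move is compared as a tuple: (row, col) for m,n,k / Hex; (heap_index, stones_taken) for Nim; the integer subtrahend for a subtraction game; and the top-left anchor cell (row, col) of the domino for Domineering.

p1 X@[15]: -1[14]-1 -4[11]-1 -5[10]+1*
p2 O@[10]: -1[9]-1* -4[6]-1 -5[5]-1
p3 X@[9]: -1[8]+1* -4[5]-1 -5[4]-1
p4 O@[8]: -1[7]-1* -4[4]-1 -5[3]-1
p5 X@[7]: -1[6]-1 -4[3]-1 -5[2]+1*
p6 O@[2]: -1[1]-1*
p7 X@[1]: -1[0]+1*
p8 O@[0] terminal -1; root [15] d15

X's best at [15]: -5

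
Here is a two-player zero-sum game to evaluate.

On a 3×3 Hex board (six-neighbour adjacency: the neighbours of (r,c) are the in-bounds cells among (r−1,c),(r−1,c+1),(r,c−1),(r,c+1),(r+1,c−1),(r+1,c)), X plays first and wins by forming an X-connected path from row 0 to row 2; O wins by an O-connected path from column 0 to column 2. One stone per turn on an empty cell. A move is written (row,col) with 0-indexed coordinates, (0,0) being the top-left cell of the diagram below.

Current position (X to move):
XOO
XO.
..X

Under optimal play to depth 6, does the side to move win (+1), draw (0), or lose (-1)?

value(XOO/XO./..X, X) = +1

[XOO/XO./..X] X move#1: (1,2):-1/XOO/XOX/..X, (2,0):+1/XOO/XO./X.X*, (2,1):-1/XOO/XO./.XX
[XOO/XO./X.X] end (terminal -1, O#2); searched XOO/XO./..X to 6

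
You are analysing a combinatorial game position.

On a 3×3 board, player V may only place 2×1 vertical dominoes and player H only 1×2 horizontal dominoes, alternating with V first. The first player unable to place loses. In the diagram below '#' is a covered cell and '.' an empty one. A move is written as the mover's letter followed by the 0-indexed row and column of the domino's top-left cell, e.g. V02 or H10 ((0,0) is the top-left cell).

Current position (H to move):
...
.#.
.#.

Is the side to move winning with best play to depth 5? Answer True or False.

H winning at [.../.#./.#.]: False

p1 H@[.../.#./.#.]: H00[##./.#./.#.]-1* H01[.##/.#./.#.]-1
p2 V@[##./.#./.#.]: V02[###/.##/.#.]+1* V10[##./##./##.]+1 V12[##./.##/.##]+1
p3 H@[###/.##/.#.] terminal -1; root [.../.#./.#.] d5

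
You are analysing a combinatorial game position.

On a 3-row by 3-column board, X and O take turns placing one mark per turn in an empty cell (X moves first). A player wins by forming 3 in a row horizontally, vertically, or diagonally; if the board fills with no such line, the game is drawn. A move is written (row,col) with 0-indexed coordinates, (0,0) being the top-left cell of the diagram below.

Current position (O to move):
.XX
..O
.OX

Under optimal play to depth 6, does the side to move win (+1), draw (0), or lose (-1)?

value(.XX/..O/.OX, O) = 0

ply 1, O at .XX/..O/.OX | (0,0)=+0→OXX/..O/.OX*; (1,0)=-1→.XX/O.O/.OX; (1,1)=-1→.XX/.OO/.OX; (2,0)=-1→.XX/..O/OOX
ply 2, X at OXX/..O/.OX | (1,0)=+0→OXX/X.O/.OX*; (1,1)=+0→OXX/.XO/.OX; (2,0)=+0→OXX/..O/XOX
ply 3, O at OXX/X.O/.OX | (1,1)=+0→OXX/XOO/.OX*; (2,0)=+0→OXX/X.O/OOX
ply 4, X at OXX/XOO/.OX | (2,0)=+0→OXX/XOO/XOX*
ply 5: OXX/XOO/XOX is terminal +0 (O); from .XX/..O/.OX depth 6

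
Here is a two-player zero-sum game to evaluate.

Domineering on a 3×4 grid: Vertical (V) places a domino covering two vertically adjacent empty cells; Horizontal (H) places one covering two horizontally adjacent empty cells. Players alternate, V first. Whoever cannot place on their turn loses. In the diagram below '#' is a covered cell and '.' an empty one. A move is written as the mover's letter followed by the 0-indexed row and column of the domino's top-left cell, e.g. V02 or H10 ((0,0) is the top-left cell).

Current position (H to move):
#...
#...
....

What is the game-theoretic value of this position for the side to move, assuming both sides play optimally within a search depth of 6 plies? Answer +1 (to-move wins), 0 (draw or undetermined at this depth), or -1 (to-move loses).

value(#.../#.../...., H) = +1

p1 H@[#.../#.../....]: H01[###./#.../....]-1 H02[#.##/#.../....]-1 H11[#.../###./....]+1* H12[#.../#.##/....]+1 H20[#.../#.../##..]-1 H21[#.../#.../.##.]-1 H22[#.../#.../..##]-1
p2 V@[#.../###./....]: V03[#..#/####/....]-1* V13[#.../####/...#]-1
p3 H@[#..#/####/....]: H01[####/####/....]+1* H20[#..#/####/##..]+1 H21[#..#/####/.##.]+1 H22[#..#/####/..##]+1
p4 V@[####/####/....] terminal -1; root [#.../#.../....] d6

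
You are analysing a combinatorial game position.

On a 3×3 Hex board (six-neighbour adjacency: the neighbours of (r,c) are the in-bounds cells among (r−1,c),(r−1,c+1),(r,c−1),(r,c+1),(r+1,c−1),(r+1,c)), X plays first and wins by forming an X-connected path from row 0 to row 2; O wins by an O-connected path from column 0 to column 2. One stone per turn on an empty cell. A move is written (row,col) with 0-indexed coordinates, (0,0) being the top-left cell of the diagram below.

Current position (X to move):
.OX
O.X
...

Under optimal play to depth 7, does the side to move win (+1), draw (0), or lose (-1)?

value(.OX/O.X/..., X) = +1

[.OX/O.X/...] X move#1: (0,0):+1/XOX/O.X/...*, (1,1):+1/.OX/OXX/..., (2,0):+1/.OX/O.X/X.., (2,1):+1/.OX/O.X/.X., (2,2):+1/.OX/O.X/..X
[XOX/O.X/...] O move#2: (1,1):-1/XOX/OOX/...*, (2,0):-1/XOX/O.X/O.., (2,1):-1/XOX/O.X/.O., (2,2):-1/XOX/O.X/..O
[XOX/OOX/...] X move#3: (2,0):+1/XOX/OOX/X..*, (2,1):+1/XOX/OOX/.X., (2,2):+1/XOX/OOX/..X
[XOX/OOX/X..] O move#4: (2,1):-1/XOX/OOX/XO.*, (2,2):-1/XOX/OOX/X.O
[XOX/OOX/XO.] X move#5: (2,2):+1/XOX/OOX/XOX*
[XOX/OOX/XOX] end (terminal -1, O#6); searched .OX/O.X/... to 7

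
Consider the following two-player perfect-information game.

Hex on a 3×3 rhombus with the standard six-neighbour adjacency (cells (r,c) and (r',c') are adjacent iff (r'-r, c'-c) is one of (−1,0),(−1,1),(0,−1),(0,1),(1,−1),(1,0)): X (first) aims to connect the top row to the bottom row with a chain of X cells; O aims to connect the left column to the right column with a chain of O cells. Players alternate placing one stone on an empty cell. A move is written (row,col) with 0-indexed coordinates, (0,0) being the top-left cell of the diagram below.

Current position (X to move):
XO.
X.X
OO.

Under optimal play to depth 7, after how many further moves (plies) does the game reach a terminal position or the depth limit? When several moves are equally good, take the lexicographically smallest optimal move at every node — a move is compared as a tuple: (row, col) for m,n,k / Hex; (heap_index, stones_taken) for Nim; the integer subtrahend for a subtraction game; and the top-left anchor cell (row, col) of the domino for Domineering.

[XO./X.X/OO.] X move#1: (0,2):-1/XOX/X.X/OO., (1,1):-1/XO./XXX/OO., (2,2):+1/XO./X.X/OOX*
[XO./X.X/OOX] O move#2: (0,2):-1/XOO/X.X/OOX*, (1,1):-1/XO./XOX/OOX
[XOO/X.X/OOX] X move#3: (1,1):+1/XOO/XXX/OOX*
[XOO/XXX/OOX] end (terminal -1, O#4); searched XO./X.X/OO. to 7

PV length from [XO./X.X/OO.]: 3 plies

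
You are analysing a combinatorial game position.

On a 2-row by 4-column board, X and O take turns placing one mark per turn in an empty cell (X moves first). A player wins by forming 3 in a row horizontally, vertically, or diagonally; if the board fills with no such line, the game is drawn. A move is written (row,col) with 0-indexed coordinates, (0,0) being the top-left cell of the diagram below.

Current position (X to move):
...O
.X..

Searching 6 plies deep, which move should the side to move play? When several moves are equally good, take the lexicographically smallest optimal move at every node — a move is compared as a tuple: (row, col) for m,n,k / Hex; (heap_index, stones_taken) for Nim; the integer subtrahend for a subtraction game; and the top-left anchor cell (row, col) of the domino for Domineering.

X's best at [...O/.X..]: (1,2)

p1 X@[...O/.X..]: (0,0)[X..O/.X..]+0 (0,1)[.X.O/.X..]+0 (0,2)[..XO/.X..]+0 (1,0)[...O/XX..]+0 (1,2)[...O/.XX.]+1* (1,3)[...O/.X.X]+0
p2 O@[...O/.XX.]: (0,0)[O..O/.XX.]-1* (0,1)[.O.O/.XX.]-1 (0,2)[..OO/.XX.]-1 (1,0)[...O/OXX.]-1 (1,3)[...O/.XXO]-1
p3 X@[O..O/.XX.]: (0,1)[OX.O/.XX.]+1* (0,2)[O.XO/.XX.]+1 (1,0)[O..O/XXX.]+1 (1,3)[O..O/.XXX]+1
p4 O@[OX.O/.XX.]: (0,2)[OXOO/.XX.]-1* (1,0)[OX.O/OXX.]-1 (1,3)[OX.O/.XXO]-1
p5 X@[OXOO/.XX.]: (1,0)[OXOO/XXX.]+1* (1,3)[OXOO/.XXX]+1
p6 O@[OXOO/XXX.] terminal -1; root [...O/.X..] d6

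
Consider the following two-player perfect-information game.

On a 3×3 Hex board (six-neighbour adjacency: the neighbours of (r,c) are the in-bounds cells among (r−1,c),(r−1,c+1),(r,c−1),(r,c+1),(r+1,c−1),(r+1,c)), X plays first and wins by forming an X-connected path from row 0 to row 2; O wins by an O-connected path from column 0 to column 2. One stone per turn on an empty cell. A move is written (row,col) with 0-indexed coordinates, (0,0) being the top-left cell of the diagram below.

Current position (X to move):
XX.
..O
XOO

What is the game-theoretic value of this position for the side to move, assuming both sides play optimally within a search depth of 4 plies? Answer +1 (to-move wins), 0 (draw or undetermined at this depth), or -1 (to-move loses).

value(XX./..O/XOO, X) = +1

[XX./..O/XOO] X move#1: (0,2):+1/XXX/..O/XOO*, (1,0):+1/XX./X.O/XOO, (1,1):+1/XX./.XO/XOO
[XXX/..O/XOO] O move#2: (1,0):-1/XXX/O.O/XOO*, (1,1):-1/XXX/.OO/XOO
[XXX/O.O/XOO] X move#3: (1,1):+1/XXX/OXO/XOO*
[XXX/OXO/XOO] end (terminal -1, O#4); searched XX./..O/XOO to 4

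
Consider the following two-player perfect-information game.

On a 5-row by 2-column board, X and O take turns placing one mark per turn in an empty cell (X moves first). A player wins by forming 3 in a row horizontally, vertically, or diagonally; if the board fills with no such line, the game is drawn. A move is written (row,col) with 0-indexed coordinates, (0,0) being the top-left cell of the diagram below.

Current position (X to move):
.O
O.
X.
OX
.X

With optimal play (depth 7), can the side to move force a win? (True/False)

X winning at [.O/O./X./OX/.X]: True

[.O/O./X./OX/.X] X move#1: (0,0):+0/XO/O./X./OX/.X, (1,1):+0/.O/OX/X./OX/.X, (2,1):+1/.O/O./XX/OX/.X*, (4,0):+0/.O/O./X./OX/XX
[.O/O./XX/OX/.X] end (terminal -1, O#2); searched .O/O./X./OX/.X to 7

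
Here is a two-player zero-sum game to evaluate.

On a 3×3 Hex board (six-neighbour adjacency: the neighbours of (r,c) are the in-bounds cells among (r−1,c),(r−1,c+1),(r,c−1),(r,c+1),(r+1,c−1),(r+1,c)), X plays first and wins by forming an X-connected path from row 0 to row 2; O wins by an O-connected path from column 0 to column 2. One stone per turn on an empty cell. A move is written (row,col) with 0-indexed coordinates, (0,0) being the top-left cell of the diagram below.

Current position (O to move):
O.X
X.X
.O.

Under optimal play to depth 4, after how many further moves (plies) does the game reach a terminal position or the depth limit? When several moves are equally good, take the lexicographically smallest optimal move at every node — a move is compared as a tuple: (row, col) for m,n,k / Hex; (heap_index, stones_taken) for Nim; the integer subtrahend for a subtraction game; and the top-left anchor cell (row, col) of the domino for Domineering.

PV length from [O.X/X.X/.O.]: 4 plies

p1 O@[O.X/X.X/.O.]: (0,1)[OOX/X.X/.O.]-1* (1,1)[O.X/XOX/.O.]-1 (2,0)[O.X/X.X/OO.]-1 (2,2)[O.X/X.X/.OO]-1
p2 X@[OOX/X.X/.O.]: (1,1)[OOX/XXX/.O.]+1* (2,0)[OOX/X.X/XO.]+1 (2,2)[OOX/X.X/.OX]+1
p3 O@[OOX/XXX/.O.]: (2,0)[OOX/XXX/OO.]-1* (2,2)[OOX/XXX/.OO]-1
p4 X@[OOX/XXX/OO.]: (2,2)[OOX/XXX/OOX]+1*
p5 O@[OOX/XXX/OOX] terminal -1; root [O.X/X.X/.O.] d4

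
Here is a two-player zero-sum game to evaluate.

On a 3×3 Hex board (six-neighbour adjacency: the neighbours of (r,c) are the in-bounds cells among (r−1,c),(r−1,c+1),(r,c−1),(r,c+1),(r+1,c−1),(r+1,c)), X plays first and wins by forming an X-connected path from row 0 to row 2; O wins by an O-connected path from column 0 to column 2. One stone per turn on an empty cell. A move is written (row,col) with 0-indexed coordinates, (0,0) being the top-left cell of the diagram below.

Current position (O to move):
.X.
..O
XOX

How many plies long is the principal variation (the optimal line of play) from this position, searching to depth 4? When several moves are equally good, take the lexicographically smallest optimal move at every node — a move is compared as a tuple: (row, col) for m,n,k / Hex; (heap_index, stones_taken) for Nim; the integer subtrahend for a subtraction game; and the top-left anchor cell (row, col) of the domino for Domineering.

PV length from [.X./..O/XOX]: 4 plies

p1 O@[.X./..O/XOX]: (0,0)[OX./..O/XOX]-1* (0,2)[.XO/..O/XOX]-1 (1,0)[.X./O.O/XOX]-1 (1,1)[.X./.OO/XOX]-1
p2 X@[OX./..O/XOX]: (0,2)[OXX/..O/XOX]+1* (1,0)[OX./X.O/XOX]+1 (1,1)[OX./.XO/XOX]+1
p3 O@[OXX/..O/XOX]: (1,0)[OXX/O.O/XOX]-1* (1,1)[OXX/.OO/XOX]-1
p4 X@[OXX/O.O/XOX]: (1,1)[OXX/OXO/XOX]+1*
p5 O@[OXX/OXO/XOX] terminal -1; root [.X./..O/XOX] d4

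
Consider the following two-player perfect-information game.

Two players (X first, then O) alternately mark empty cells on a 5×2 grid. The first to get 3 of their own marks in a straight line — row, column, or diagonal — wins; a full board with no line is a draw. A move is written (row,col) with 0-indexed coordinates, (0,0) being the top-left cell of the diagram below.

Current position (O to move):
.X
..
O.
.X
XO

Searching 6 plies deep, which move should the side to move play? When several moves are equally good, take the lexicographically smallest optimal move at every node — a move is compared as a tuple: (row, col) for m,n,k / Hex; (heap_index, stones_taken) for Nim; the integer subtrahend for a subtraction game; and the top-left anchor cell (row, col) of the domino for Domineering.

O's best at [.X/../O./.X/XO]: (1,0)

p1 O@[.X/../O./.X/XO]: (0,0)[OX/../O./.X/XO]+0 (1,0)[.X/O./O./.X/XO]+1* (1,1)[.X/.O/O./.X/XO]+0 (2,1)[.X/../OO/.X/XO]+0 (3,0)[.X/../O./OX/XO]+0
p2 X@[.X/O./O./.X/XO]: (0,0)[XX/O./O./.X/XO]-1* (1,1)[.X/OX/O./.X/XO]-1 (2,1)[.X/O./OX/.X/XO]-1 (3,0)[.X/O./O./XX/XO]-1
p3 O@[XX/O./O./.X/XO]: (1,1)[XX/OO/O./.X/XO]+0 (2,1)[XX/O./OO/.X/XO]+0 (3,0)[XX/O./O./OX/XO]+1*
p4 X@[XX/O./O./OX/XO] terminal -1; root [.X/../O./.X/XO] d6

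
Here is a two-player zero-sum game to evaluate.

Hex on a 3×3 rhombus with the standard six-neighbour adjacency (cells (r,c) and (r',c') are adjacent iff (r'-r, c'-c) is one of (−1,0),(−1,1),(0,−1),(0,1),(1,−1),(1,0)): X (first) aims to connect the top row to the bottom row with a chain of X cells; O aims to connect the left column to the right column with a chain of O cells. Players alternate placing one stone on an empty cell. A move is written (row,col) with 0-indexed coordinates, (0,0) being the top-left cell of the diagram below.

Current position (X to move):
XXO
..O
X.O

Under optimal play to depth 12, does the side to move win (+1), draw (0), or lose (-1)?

[XXO/..O/X.O] X move#1: (1,0):+1/XXO/X.O/X.O*, (1,1):+1/XXO/.XO/X.O, (2,1):+1/XXO/..O/XXO
[XXO/X.O/X.O] end (terminal -1, O#2); searched XXO/..O/X.O to 12

value(XXO/..O/X.O, X) = +1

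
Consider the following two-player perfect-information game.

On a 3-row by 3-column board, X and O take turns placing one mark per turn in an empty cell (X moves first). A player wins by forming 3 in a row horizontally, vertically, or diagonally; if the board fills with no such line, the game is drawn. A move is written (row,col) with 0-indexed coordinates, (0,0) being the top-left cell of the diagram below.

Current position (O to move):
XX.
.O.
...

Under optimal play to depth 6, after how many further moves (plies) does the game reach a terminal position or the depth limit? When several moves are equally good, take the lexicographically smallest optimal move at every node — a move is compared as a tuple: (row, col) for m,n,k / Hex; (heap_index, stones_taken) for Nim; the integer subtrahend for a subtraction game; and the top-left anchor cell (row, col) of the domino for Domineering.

PV length from [XX./.O./...]: 6 plies

ply 1, O at XX./.O./... | (0,2)=+0→XXO/.O./...*; (1,0)=-1→XX./OO./...; (1,2)=-1→XX./.OO/...; (2,0)=-1→XX./.O./O..; (2,1)=-1→XX./.O./.O.; (2,2)=-1→XX./.O./..O
ply 2, X at XXO/.O./... | (1,0)=-1→XXO/XO./...; (1,2)=-1→XXO/.OX/...; (2,0)=+0→XXO/.O./X..*; (2,1)=-1→XXO/.O./.X.; (2,2)=-1→XXO/.O./..X
ply 3, O at XXO/.O./X.. | (1,0)=+0→XXO/OO./X..*; (1,2)=-1→XXO/.OO/X..; (2,1)=-1→XXO/.O./XO.; (2,2)=-1→XXO/.O./X.O
ply 4, X at XXO/OO./X.. | (1,2)=+0→XXO/OOX/X..*; (2,1)=-1→XXO/OO./XX.; (2,2)=-1→XXO/OO./X.X
ply 5, O at XXO/OOX/X.. | (2,1)=+0→XXO/OOX/XO.*; (2,2)=+0→XXO/OOX/X.O
ply 6, X at XXO/OOX/XO. | (2,2)=+0→XXO/OOX/XOX*
ply 7: XXO/OOX/XOX is terminal +0 (O); from XX./.O./... depth 6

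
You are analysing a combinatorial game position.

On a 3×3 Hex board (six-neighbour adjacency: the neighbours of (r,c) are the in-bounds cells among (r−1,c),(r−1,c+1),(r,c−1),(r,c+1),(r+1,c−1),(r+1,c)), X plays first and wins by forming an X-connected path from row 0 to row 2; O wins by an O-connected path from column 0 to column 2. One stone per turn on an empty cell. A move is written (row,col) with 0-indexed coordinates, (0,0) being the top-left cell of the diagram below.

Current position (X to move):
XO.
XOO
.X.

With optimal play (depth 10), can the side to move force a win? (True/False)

X winning at [XO./XOO/.X.]: True

ply 1, X at XO./XOO/.X. | (0,2)=-1→XOX/XOO/.X.; (2,0)=+1→XO./XOO/XX.*; (2,2)=-1→XO./XOO/.XX
ply 2: XO./XOO/XX. is terminal -1 (O); from XO./XOO/.X. depth 10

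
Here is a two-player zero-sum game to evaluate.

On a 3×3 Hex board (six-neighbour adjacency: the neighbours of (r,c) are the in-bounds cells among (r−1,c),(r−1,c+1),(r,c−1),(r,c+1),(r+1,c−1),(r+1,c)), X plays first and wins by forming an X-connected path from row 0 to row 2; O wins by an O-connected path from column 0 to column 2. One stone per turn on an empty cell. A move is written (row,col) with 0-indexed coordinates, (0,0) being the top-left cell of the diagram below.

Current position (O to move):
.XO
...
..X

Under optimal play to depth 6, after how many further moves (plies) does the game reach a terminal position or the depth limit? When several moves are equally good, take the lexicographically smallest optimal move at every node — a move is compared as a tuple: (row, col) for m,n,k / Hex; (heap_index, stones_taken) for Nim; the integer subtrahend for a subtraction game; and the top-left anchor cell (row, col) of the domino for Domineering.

p1 O@[.XO/.../..X]: (0,0)[OXO/.../..X]-1 (1,0)[.XO/O../..X]-1 (1,1)[.XO/.O./..X]+1* (1,2)[.XO/..O/..X]-1 (2,0)[.XO/.../O.X]-1 (2,1)[.XO/.../.OX]-1
p2 X@[.XO/.O./..X]: (0,0)[XXO/.O./..X]-1* (1,0)[.XO/XO./..X]-1 (1,2)[.XO/.OX/..X]-1 (2,0)[.XO/.O./X.X]-1 (2,1)[.XO/.O./.XX]-1
p3 O@[XXO/.O./..X]: (1,0)[XXO/OO./..X]+1* (1,2)[XXO/.OO/..X]+1 (2,0)[XXO/.O./O.X]+1 (2,1)[XXO/.O./.OX]+1
p4 X@[XXO/OO./..X] terminal -1; root [.XO/.../..X] d6

PV length from [.XO/.../..X]: 3 plies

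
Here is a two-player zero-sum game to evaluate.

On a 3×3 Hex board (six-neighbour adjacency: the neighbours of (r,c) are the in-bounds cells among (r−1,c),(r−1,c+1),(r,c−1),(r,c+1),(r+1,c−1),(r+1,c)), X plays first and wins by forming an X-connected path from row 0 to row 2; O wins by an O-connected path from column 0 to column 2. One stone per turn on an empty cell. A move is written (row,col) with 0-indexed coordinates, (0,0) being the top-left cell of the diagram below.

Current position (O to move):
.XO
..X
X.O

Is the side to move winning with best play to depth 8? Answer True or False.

O winning at [.XO/..X/X.O]: False

p1 O@[.XO/..X/X.O]: (0,0)[OXO/..X/X.O]-1* (1,0)[.XO/O.X/X.O]-1 (1,1)[.XO/.OX/X.O]-1 (2,1)[.XO/..X/XOO]-1
p2 X@[OXO/..X/X.O]: (1,0)[OXO/X.X/X.O]+1* (1,1)[OXO/.XX/X.O]+1 (2,1)[OXO/..X/XXO]+1
p3 O@[OXO/X.X/X.O] terminal -1; root [.XO/..X/X.O] d8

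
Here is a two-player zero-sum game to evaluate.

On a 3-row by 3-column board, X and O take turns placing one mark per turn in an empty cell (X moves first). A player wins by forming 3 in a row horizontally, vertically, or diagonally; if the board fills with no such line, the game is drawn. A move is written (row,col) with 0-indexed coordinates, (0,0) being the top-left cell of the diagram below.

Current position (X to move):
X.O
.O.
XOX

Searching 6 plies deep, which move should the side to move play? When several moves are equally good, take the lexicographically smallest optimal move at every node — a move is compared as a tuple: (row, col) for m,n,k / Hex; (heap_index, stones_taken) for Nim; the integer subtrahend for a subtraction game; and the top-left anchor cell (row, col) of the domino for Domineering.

ply 1, X at X.O/.O./XOX | (0,1)=+0→XXO/.O./XOX; (1,0)=+1→X.O/XO./XOX*; (1,2)=-1→X.O/.OX/XOX
ply 2: X.O/XO./XOX is terminal -1 (O); from X.O/.O./XOX depth 6

X's best at [X.O/.O./XOX]: (1,0)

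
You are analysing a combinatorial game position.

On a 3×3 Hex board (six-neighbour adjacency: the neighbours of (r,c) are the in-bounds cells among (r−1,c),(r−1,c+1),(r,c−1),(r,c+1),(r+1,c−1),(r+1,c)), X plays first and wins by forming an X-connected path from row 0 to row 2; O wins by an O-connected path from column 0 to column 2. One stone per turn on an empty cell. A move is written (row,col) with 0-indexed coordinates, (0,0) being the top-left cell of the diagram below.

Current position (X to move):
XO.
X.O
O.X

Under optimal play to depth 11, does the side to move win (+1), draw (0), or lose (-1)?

value(XO./X.O/O.X, X) = -1

ply 1, X at XO./X.O/O.X | (0,2)=-1→XOX/X.O/O.X*; (1,1)=-1→XO./XXO/O.X; (2,1)=-1→XO./X.O/OXX
ply 2, O at XOX/X.O/O.X | (1,1)=+1→XOX/XOO/O.X*; (2,1)=+1→XOX/X.O/OOX
ply 3: XOX/XOO/O.X is terminal -1 (X); from XO./X.O/O.X depth 11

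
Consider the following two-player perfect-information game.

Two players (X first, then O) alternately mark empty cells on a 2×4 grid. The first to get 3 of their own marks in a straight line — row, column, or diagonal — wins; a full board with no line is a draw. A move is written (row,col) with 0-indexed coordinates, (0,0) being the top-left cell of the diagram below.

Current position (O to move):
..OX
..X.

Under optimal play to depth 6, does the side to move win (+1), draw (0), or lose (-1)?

p1 O@[..OX/..X.]: (0,0)[O.OX/..X.]+0* (0,1)[.OOX/..X.]+0 (1,0)[..OX/O.X.]+0 (1,1)[..OX/.OX.]+0 (1,3)[..OX/..XO]+0
p2 X@[O.OX/..X.]: (0,1)[OXOX/..X.]+0* (1,0)[O.OX/X.X.]-1 (1,1)[O.OX/.XX.]-1 (1,3)[O.OX/..XX]-1
p3 O@[OXOX/..X.]: (1,0)[OXOX/O.X.]+0* (1,1)[OXOX/.OX.]+0 (1,3)[OXOX/..XO]+0
p4 X@[OXOX/O.X.]: (1,1)[OXOX/OXX.]+0* (1,3)[OXOX/O.XX]+0
p5 O@[OXOX/OXX.]: (1,3)[OXOX/OXXO]+0*
p6 X@[OXOX/OXXO] terminal +0; root [..OX/..X.] d6

value(..OX/..X., O) = 0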